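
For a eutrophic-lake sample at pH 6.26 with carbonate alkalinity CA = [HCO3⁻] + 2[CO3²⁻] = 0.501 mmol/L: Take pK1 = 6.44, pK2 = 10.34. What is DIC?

DIC = 1.26 mmol/L

CA = [HCO3⁻] + 2[CO3²⁻] = (α₁ + 2α₂)·DIC
At pH 6.26: [H⁺]/K1 = 10^0.18 = 1.5136, K2/[H⁺] = 10^-4.08 = 8.3176×10^-5
α₁ = 1/(1 + 1.5136 + 8.3176×10^-5) = 1/2.5136 = 0.3978; α₂ = α₁·K2/[H⁺] = 3.309×10^-5
α₁ + 2α₂ = 0.3979
DIC = CA / (α₁ + 2α₂) = 0.501 / 0.3979 = 1.26 mmol/L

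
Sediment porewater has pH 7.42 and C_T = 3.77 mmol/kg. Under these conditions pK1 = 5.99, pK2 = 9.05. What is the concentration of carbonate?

[CO3²⁻] = 0.0833 mmol/kg

α₂ = 1 / (1 + [H⁺]/K2 + [H⁺]²/(K1K2)) = 1 / (1 + 10^+1.63 + 10^+0.20)
   = 1 / (1 + 42.658 + 1.5849) = 1/45.243 = 0.02210
[CO3²⁻] = α₂ × DIC = 0.02210 × 3.77 = 0.0833 mmol/kg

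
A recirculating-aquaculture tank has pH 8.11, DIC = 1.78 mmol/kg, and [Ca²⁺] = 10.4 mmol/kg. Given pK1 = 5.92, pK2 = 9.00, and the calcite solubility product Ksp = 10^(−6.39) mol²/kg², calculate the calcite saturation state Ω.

Ω = 5.16

α₂ = 1 / (1 + [H⁺]/K2 + [H⁺]²/(K1K2)) = 1 / (1 + 10^+0.89 + 10^-1.30)
   = 1 / (1 + 7.7625 + 0.050119) = 1/8.8126 = 0.1135
[CO3²⁻] = α₂ × DIC = 0.1135 × 1.78 = 0.2020 mmol/kg
Ksp = 10^(−6.39) = 4.074×10^-7
Ω = [Ca²⁺][CO3²⁻]/Ksp = (10.4×10^-3)(2.020×10^-4) / 4.074×10^-7 = 5.16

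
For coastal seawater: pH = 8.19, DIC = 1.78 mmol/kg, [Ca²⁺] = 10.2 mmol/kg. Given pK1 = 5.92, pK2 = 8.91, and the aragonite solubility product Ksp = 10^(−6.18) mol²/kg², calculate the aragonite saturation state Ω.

α₂ = 1 / (1 + [H⁺]/K2 + [H⁺]²/(K1K2)) = 1 / (1 + 10^+0.72 + 10^-1.55)
   = 1 / (1 + 5.2481 + 0.028184) = 1/6.2763 = 0.1593
[CO3²⁻] = α₂ × DIC = 0.1593 × 1.78 = 0.2836 mmol/kg
Ksp = 10^(−6.18) = 6.607×10^-7
Ω = [Ca²⁺][CO3²⁻]/Ksp = (10.2×10^-3)(2.836×10^-4) / 6.607×10^-7 = 4.38

Ω = 4.38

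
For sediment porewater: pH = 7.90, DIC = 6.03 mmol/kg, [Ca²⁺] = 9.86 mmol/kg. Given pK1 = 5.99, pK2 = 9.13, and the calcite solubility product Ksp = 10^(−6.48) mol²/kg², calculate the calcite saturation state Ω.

α₂ = 1 / (1 + [H⁺]/K2 + [H⁺]²/(K1K2)) = 1 / (1 + 10^+1.23 + 10^-0.68)
   = 1 / (1 + 16.982 + 0.20893) = 1/18.191 = 0.05497
[CO3²⁻] = α₂ × DIC = 0.05497 × 6.03 = 0.3315 mmol/kg
Ksp = 10^(−6.48) = 3.311×10^-7
Ω = [Ca²⁺][CO3²⁻]/Ksp = (9.86×10^-3)(3.315×10^-4) / 3.311×10^-7 = 9.87

Ω = 9.87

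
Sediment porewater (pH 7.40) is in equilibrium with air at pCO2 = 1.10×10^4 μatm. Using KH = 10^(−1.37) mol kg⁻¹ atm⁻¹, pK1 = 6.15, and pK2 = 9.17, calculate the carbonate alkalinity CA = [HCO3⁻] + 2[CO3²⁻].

CA = 8.63 mmol/kg

[CO2*] = KH · pCO2 = 10^(−1.37) × 1.10×10^4×10^-6 = 4.692×10^-4 mol/kg
α₀ = 1/(1 + K1/[H⁺] + K1K2/[H⁺]²) = 1/(1 + 10^+1.25 + 10^-0.52) = 0.05240
DIC = [CO2*]/α₀ = 4.692×10^-4 / 0.05240 = 8.955 mmol/kg
CA = (α₁ + 2α₂)·DIC = (0.9318 + 2×0.01582) × 8.955 = 8.63 mmol/kg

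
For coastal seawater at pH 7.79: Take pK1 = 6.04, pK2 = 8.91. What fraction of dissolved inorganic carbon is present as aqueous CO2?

α₀ = 1 / (1 + K1/[H⁺] + K1K2/[H⁺]²) = 1 / (1 + 10^+1.75 + 10^+0.63)
   = 1 / (1 + 56.234 + 4.2658) = 1/61.500 = 0.01626

α₀ = 0.0163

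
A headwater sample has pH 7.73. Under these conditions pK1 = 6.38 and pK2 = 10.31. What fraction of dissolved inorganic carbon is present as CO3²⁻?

α₂ = 1 / (1 + [H⁺]/K2 + [H⁺]²/(K1K2)) = 1 / (1 + 10^+2.58 + 10^+1.23)
   = 1 / (1 + 380.19 + 16.982) = 1/398.17 = 0.002511

α₂ = 0.00251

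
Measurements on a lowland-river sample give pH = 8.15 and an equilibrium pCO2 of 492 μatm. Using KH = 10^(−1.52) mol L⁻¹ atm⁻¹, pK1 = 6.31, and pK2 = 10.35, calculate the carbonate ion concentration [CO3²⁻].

[CO3²⁻] = 6.49 μmol/L

[CO2*] = KH · pCO2 = 10^(−1.52) × 492×10^-6 = 1.486×10^-5 mol/L
α₀ = 1/(1 + K1/[H⁺] + K1K2/[H⁺]²) = 1/(1 + 10^+1.84 + 10^-0.36) = 0.01416
DIC = [CO2*]/α₀ = 1.486×10^-5 / 0.01416 = 1.049 mmol/L
[CO3²⁻] = α₂·DIC; α₂ = 0.006181, so [CO3²⁻] = 0.006181 × 1.049 = 0.00649 mmol/L = 6.49 μmol/L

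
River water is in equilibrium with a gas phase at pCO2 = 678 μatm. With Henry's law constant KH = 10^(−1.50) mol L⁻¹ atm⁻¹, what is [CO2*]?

KH = 10^(−1.50) = 3.162×10^-2 mol L⁻¹ atm⁻¹
[CO2*] = KH · pCO2 = 3.162×10^-2 × 678×10^-6 atm = 2.14×10^-5 mol/L

[CO2*] = 21.4 μmol/L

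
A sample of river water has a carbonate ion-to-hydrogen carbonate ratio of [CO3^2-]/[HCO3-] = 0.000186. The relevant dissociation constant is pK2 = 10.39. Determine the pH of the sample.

pH = 6.66

From K2 = [H⁺][CO3^2-]/[HCO3-]:  pH = pK2 + log₁₀([CO3^2-]/[HCO3-])
log₁₀(0.000186) = -3.730
pH = 10.39 + (-3.730) = 6.66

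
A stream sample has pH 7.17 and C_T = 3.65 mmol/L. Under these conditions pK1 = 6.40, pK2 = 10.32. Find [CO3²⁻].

α₂ = 1 / (1 + [H⁺]/K2 + [H⁺]²/(K1K2)) = 1 / (1 + 10^+3.15 + 10^+2.38)
   = 1 / (1 + 1412.5 + 239.88) = 1/1653.4 = 0.0006048
[CO3²⁻] = α₂ × DIC = 0.0006048 × 3.65 = 0.00221 mmol/L = 2.21 μmol/L

[CO3²⁻] = 2.21 μmol/L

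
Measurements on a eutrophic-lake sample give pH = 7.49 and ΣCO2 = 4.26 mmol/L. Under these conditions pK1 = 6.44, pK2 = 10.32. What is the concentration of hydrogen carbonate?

α₁ = 1 / (1 + [H⁺]/K1 + K2/[H⁺]) = 1 / (1 + 10^-1.05 + 10^-2.83)
   = 1 / (1 + 0.089125 + 0.0014791) = 1/1.0906 = 0.9169
[HCO3⁻] = α₁ × DIC = 0.9169 × 4.26 = 3.91 mmol/L

[HCO3⁻] = 3.91 mmol/L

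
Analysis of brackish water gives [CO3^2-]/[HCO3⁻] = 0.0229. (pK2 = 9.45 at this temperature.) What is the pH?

pH = 7.81

From K2 = [H⁺][CO3^2-]/[HCO3⁻]:  pH = pK2 + log₁₀([CO3^2-]/[HCO3⁻])
log₁₀(0.0229) = -1.640
pH = 9.45 + (-1.640) = 7.81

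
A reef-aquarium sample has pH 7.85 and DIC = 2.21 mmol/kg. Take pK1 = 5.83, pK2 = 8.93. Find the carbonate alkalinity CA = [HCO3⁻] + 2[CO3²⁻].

CA = [HCO3⁻] + 2[CO3²⁻] = (α₁ + 2α₂)·DIC
At pH 7.85: [H⁺]/K1 = 10^-2.02 = 0.0095499, K2/[H⁺] = 10^-1.08 = 0.083176
α₁ = 1/(1 + 0.0095499 + 0.083176) = 1/1.0927 = 0.9151; α₂ = α₁·K2/[H⁺] = 0.07612
α₁ + 2α₂ = 1.0674
CA = 1.0674 × 2.21 = 2.36 mmol/kg

CA = 2.36 mmol/kg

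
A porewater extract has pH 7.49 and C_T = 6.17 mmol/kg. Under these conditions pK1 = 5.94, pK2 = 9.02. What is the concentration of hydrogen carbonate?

[HCO3⁻] = 5.83 mmol/kg

α₁ = 1 / (1 + [H⁺]/K1 + K2/[H⁺]) = 1 / (1 + 10^-1.55 + 10^-1.53)
   = 1 / (1 + 0.028184 + 0.029512) = 1/1.0577 = 0.9455
[HCO3⁻] = α₁ × DIC = 0.9455 × 6.17 = 5.83 mmol/kg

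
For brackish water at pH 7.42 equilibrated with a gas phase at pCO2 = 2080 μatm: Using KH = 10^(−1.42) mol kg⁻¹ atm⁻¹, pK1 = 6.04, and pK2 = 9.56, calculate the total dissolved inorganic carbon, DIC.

DIC = 1.99 mmol/kg

[CO2*] = KH · pCO2 = 10^(−1.42) × 2080×10^-6 = 7.908×10^-5 mol/kg
α₀ = 1/(1 + K1/[H⁺] + K1K2/[H⁺]²) = 1/(1 + 10^+1.38 + 10^-0.76) = 0.03974
DIC = [CO2*]/α₀ = 7.908×10^-5 / 0.03974 = 1.99 mmol/kg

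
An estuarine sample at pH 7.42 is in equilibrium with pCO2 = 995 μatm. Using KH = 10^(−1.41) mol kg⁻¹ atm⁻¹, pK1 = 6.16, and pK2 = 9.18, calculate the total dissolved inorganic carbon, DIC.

[CO2*] = KH · pCO2 = 10^(−1.41) × 995×10^-6 = 3.871×10^-5 mol/kg
α₀ = 1/(1 + K1/[H⁺] + K1K2/[H⁺]²) = 1/(1 + 10^+1.26 + 10^-0.50) = 0.05125
DIC = [CO2*]/α₀ = 3.871×10^-5 / 0.05125 = 0.755 mmol/kg

DIC = 0.755 mmol/kg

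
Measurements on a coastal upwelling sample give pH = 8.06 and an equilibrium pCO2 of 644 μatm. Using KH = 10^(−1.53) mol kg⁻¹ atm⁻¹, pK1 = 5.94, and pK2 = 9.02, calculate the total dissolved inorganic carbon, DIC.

DIC = 2.80 mmol/kg

[CO2*] = KH · pCO2 = 10^(−1.53) × 644×10^-6 = 1.901×10^-5 mol/kg
α₀ = 1/(1 + K1/[H⁺] + K1K2/[H⁺]²) = 1/(1 + 10^+2.12 + 10^+1.16) = 0.006790
DIC = [CO2*]/α₀ = 1.901×10^-5 / 0.006790 = 2.80 mmol/kg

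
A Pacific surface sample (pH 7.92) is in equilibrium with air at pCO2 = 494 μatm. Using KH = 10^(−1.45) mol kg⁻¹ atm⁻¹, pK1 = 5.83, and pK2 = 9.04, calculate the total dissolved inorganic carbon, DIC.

[CO2*] = KH · pCO2 = 10^(−1.45) × 494×10^-6 = 1.753×10^-5 mol/kg
α₀ = 1/(1 + K1/[H⁺] + K1K2/[H⁺]²) = 1/(1 + 10^+2.09 + 10^+0.97) = 0.007499
DIC = [CO2*]/α₀ = 1.753×10^-5 / 0.007499 = 2.34 mmol/kg

DIC = 2.34 mmol/kg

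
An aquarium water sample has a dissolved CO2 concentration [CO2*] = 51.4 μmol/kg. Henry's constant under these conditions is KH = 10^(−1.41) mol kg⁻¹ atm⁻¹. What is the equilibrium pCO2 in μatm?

KH = 10^(−1.41) = 3.890×10^-2 mol kg⁻¹ atm⁻¹
pCO2 = [CO2*]/KH = 51.4×10^-6 / 3.890×10^-2 = 1.32×10^-3 atm = 1320 μatm

pCO2 = 1320 μatm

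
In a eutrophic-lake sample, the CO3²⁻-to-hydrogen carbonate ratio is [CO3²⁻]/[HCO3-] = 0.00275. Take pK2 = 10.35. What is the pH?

pH = 7.79

From K2 = [H⁺][CO3²⁻]/[HCO3-]:  pH = pK2 + log₁₀([CO3²⁻]/[HCO3-])
log₁₀(0.00275) = -2.561
pH = 10.35 + (-2.561) = 7.79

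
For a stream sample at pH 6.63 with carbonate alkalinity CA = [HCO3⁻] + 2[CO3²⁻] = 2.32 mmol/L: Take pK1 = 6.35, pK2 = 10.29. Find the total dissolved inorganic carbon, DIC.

CA = [HCO3⁻] + 2[CO3²⁻] = (α₁ + 2α₂)·DIC
At pH 6.63: [H⁺]/K1 = 10^-0.28 = 0.52481, K2/[H⁺] = 10^-3.66 = 0.00021878
α₁ = 1/(1 + 0.52481 + 0.00021878) = 1/1.5250 = 0.6557; α₂ = α₁·K2/[H⁺] = 0.0001435
α₁ + 2α₂ = 0.6560
DIC = CA / (α₁ + 2α₂) = 2.32 / 0.6560 = 3.54 mmol/L

DIC = 3.54 mmol/L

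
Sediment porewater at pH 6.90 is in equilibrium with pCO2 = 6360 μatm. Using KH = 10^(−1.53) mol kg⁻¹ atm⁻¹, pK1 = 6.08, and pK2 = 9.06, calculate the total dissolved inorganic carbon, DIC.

DIC = 1.44 mmol/kg

[CO2*] = KH · pCO2 = 10^(−1.53) × 6360×10^-6 = 1.877×10^-4 mol/kg
α₀ = 1/(1 + K1/[H⁺] + K1K2/[H⁺]²) = 1/(1 + 10^+0.82 + 10^-1.34) = 0.1307
DIC = [CO2*]/α₀ = 1.877×10^-4 / 0.1307 = 1.44 mmol/kg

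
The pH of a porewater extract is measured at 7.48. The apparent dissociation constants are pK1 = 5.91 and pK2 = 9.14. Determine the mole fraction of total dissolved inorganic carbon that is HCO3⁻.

α₁ = 1 / (1 + [H⁺]/K1 + K2/[H⁺]) = 1 / (1 + 10^-1.57 + 10^-1.66)
   = 1 / (1 + 0.026915 + 0.021878) = 1/1.0488 = 0.9535

α₁ = 0.953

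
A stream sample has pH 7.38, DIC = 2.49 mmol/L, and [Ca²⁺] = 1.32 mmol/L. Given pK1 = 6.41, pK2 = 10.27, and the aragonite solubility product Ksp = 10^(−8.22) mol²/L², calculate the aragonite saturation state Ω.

α₂ = 1 / (1 + [H⁺]/K2 + [H⁺]²/(K1K2)) = 1 / (1 + 10^+2.89 + 10^+1.92)
   = 1 / (1 + 776.25 + 83.176) = 1/860.42 = 0.001162
[CO3²⁻] = α₂ × DIC = 0.001162 × 2.49 = 0.002894 mmol/L = 2.894 μmol/L
Ksp = 10^(−8.22) = 6.026×10^-9
Ω = [Ca²⁺][CO3²⁻]/Ksp = (1.32×10^-3)(2.894×10^-6) / 6.026×10^-9 = 0.634

Ω = 0.634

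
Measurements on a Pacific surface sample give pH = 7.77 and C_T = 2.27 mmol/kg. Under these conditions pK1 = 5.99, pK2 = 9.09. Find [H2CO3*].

[CO2*] = 0.0354 mmol/kg

α₀ = 1 / (1 + K1/[H⁺] + K1K2/[H⁺]²) = 1 / (1 + 10^+1.78 + 10^+0.46)
   = 1 / (1 + 60.256 + 2.8840) = 1/64.140 = 0.01559
[CO2*] = α₀ × DIC = 0.01559 × 2.27 = 0.0354 mmol/kg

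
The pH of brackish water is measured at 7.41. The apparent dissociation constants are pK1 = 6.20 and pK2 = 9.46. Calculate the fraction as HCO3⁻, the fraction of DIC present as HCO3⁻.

α₁ = 1 / (1 + [H⁺]/K1 + K2/[H⁺]) = 1 / (1 + 10^-1.21 + 10^-2.05)
   = 1 / (1 + 0.061660 + 0.0089125) = 1/1.0706 = 0.9341

α₁ = 0.934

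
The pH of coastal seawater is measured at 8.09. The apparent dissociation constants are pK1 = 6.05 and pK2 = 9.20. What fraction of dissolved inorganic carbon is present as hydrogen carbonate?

α₁ = 0.920

α₁ = 1 / (1 + [H⁺]/K1 + K2/[H⁺]) = 1 / (1 + 10^-2.04 + 10^-1.11)
   = 1 / (1 + 0.0091201 + 0.077625) = 1/1.0867 = 0.9202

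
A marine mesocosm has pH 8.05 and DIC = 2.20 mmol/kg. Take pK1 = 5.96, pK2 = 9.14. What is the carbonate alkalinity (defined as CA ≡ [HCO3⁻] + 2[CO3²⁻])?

CA = 2.35 mmol/kg

CA = [HCO3⁻] + 2[CO3²⁻] = (α₁ + 2α₂)·DIC
At pH 8.05: [H⁺]/K1 = 10^-2.09 = 0.0081283, K2/[H⁺] = 10^-1.09 = 0.081283
α₁ = 1/(1 + 0.0081283 + 0.081283) = 1/1.0894 = 0.9179; α₂ = α₁·K2/[H⁺] = 0.07461
α₁ + 2α₂ = 1.0672
CA = 1.0672 × 2.20 = 2.35 mmol/kg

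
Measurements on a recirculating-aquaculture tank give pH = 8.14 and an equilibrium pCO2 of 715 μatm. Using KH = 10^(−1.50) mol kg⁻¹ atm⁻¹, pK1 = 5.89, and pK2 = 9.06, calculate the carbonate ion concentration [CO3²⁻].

[CO3²⁻] = 0.483 mmol/kg

[CO2*] = KH · pCO2 = 10^(−1.50) × 715×10^-6 = 2.261×10^-5 mol/kg
α₀ = 1/(1 + K1/[H⁺] + K1K2/[H⁺]²) = 1/(1 + 10^+2.25 + 10^+1.33) = 0.004995
DIC = [CO2*]/α₀ = 2.261×10^-5 / 0.004995 = 4.527 mmol/kg
[CO3²⁻] = α₂·DIC; α₂ = 0.1068, so [CO3²⁻] = 0.1068 × 4.527 = 0.483 mmol/kg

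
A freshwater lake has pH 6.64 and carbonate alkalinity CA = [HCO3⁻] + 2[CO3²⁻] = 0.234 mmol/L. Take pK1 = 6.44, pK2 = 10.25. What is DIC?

DIC = 0.382 mmol/L

CA = [HCO3⁻] + 2[CO3²⁻] = (α₁ + 2α₂)·DIC
At pH 6.64: [H⁺]/K1 = 10^-0.20 = 0.63096, K2/[H⁺] = 10^-3.61 = 0.00024547
α₁ = 1/(1 + 0.63096 + 0.00024547) = 1/1.6312 = 0.6130; α₂ = α₁·K2/[H⁺] = 0.0001505
α₁ + 2α₂ = 0.6133
DIC = CA / (α₁ + 2α₂) = 0.234 / 0.6133 = 0.382 mmol/L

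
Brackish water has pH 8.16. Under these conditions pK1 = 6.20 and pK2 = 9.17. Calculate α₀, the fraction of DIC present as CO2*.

α₀ = 0.00989

α₀ = 1 / (1 + K1/[H⁺] + K1K2/[H⁺]²) = 1 / (1 + 10^+1.96 + 10^+0.95)
   = 1 / (1 + 91.201 + 8.9125) = 1/101.11 = 0.009890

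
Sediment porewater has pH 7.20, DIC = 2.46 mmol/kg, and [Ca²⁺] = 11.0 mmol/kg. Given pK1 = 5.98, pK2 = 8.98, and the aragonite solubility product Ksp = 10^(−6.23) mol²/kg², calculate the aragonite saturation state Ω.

Ω = 0.708

α₂ = 1 / (1 + [H⁺]/K2 + [H⁺]²/(K1K2)) = 1 / (1 + 10^+1.78 + 10^+0.56)
   = 1 / (1 + 60.256 + 3.6308) = 1/64.887 = 0.01541
[CO3²⁻] = α₂ × DIC = 0.01541 × 2.46 = 0.03791 mmol/kg
Ksp = 10^(−6.23) = 5.888×10^-7
Ω = [Ca²⁺][CO3²⁻]/Ksp = (11.0×10^-3)(3.791×10^-5) / 5.888×10^-7 = 0.708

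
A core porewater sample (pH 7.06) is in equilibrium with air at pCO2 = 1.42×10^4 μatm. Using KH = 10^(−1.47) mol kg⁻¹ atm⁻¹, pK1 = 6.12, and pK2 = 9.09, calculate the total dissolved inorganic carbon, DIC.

DIC = 4.71 mmol/kg

[CO2*] = KH · pCO2 = 10^(−1.47) × 1.42×10^4×10^-6 = 4.812×10^-4 mol/kg
α₀ = 1/(1 + K1/[H⁺] + K1K2/[H⁺]²) = 1/(1 + 10^+0.94 + 10^-1.09) = 0.1021
DIC = [CO2*]/α₀ = 4.812×10^-4 / 0.1021 = 4.71 mmol/kg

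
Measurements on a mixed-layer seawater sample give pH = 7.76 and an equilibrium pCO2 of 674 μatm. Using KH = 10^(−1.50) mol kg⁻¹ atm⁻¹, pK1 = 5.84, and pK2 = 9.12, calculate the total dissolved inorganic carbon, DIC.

DIC = 1.87 mmol/kg

[CO2*] = KH · pCO2 = 10^(−1.50) × 674×10^-6 = 2.131×10^-5 mol/kg
α₀ = 1/(1 + K1/[H⁺] + K1K2/[H⁺]²) = 1/(1 + 10^+1.92 + 10^+0.56) = 0.01139
DIC = [CO2*]/α₀ = 2.131×10^-5 / 0.01139 = 1.87 mmol/kg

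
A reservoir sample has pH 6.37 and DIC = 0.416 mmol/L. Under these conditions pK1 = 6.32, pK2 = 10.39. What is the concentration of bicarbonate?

[HCO3⁻] = 0.220 mmol/L

α₁ = 1 / (1 + [H⁺]/K1 + K2/[H⁺]) = 1 / (1 + 10^-0.05 + 10^-4.02)
   = 1 / (1 + 0.89125 + 9.5499×10^-5) = 1/1.8913 = 0.5287
[HCO3⁻] = α₁ × DIC = 0.5287 × 0.416 = 0.220 mmol/L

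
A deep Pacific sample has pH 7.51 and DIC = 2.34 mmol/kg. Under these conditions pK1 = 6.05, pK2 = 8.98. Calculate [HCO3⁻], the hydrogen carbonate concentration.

[HCO3⁻] = 2.19 mmol/kg

α₁ = 1 / (1 + [H⁺]/K1 + K2/[H⁺]) = 1 / (1 + 10^-1.46 + 10^-1.47)
   = 1 / (1 + 0.034674 + 0.033884) = 1/1.0686 = 0.9358
[HCO3⁻] = α₁ × DIC = 0.9358 × 2.34 = 2.19 mmol/kg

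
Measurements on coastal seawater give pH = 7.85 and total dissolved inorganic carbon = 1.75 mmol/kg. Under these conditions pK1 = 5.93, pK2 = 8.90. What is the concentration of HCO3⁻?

[HCO3⁻] = 1.59 mmol/kg

α₁ = 1 / (1 + [H⁺]/K1 + K2/[H⁺]) = 1 / (1 + 10^-1.92 + 10^-1.05)
   = 1 / (1 + 0.012023 + 0.089125) = 1/1.1011 = 0.9081
[HCO3⁻] = α₁ × DIC = 0.9081 × 1.75 = 1.59 mmol/kg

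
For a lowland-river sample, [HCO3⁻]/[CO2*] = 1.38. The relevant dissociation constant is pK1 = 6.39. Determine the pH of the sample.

From K1 = [H⁺][HCO3⁻]/[CO2*]:  pH = pK1 + log₁₀([HCO3⁻]/[CO2*])
log₁₀(1.38) = +0.140
pH = 6.39 + (+0.140) = 6.53

pH = 6.53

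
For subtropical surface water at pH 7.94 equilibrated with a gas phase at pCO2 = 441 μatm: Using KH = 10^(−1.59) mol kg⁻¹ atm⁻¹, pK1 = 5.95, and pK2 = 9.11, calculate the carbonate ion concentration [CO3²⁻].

[CO2*] = KH · pCO2 = 10^(−1.59) × 441×10^-6 = 1.134×10^-5 mol/kg
α₀ = 1/(1 + K1/[H⁺] + K1K2/[H⁺]²) = 1/(1 + 10^+1.99 + 10^+0.82) = 0.009494
DIC = [CO2*]/α₀ = 1.134×10^-5 / 0.009494 = 1.194 mmol/kg
[CO3²⁻] = α₂·DIC; α₂ = 0.06273, so [CO3²⁻] = 0.06273 × 1.194 = 0.0749 mmol/kg

[CO3²⁻] = 0.0749 mmol/kg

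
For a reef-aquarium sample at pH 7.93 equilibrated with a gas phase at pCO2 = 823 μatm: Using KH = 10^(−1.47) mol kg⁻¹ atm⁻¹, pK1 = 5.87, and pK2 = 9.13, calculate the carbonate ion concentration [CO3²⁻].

[CO3²⁻] = 0.202 mmol/kg

[CO2*] = KH · pCO2 = 10^(−1.47) × 823×10^-6 = 2.789×10^-5 mol/kg
α₀ = 1/(1 + K1/[H⁺] + K1K2/[H⁺]²) = 1/(1 + 10^+2.06 + 10^+0.86) = 0.008126
DIC = [CO2*]/α₀ = 2.789×10^-5 / 0.008126 = 3.432 mmol/kg
[CO3²⁻] = α₂·DIC; α₂ = 0.05887, so [CO3²⁻] = 0.05887 × 3.432 = 0.202 mmol/kg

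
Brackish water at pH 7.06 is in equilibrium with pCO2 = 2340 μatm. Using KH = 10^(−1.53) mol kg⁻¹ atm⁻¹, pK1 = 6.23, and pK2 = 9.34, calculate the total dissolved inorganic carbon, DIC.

[CO2*] = KH · pCO2 = 10^(−1.53) × 2340×10^-6 = 6.906×10^-5 mol/kg
α₀ = 1/(1 + K1/[H⁺] + K1K2/[H⁺]²) = 1/(1 + 10^+0.83 + 10^-1.45) = 0.1283
DIC = [CO2*]/α₀ = 6.906×10^-5 / 0.1283 = 0.538 mmol/kg

DIC = 0.538 mmol/kg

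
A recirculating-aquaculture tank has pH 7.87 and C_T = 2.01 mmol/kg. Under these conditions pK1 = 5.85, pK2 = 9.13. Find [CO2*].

[CO2*] = 18.0 μmol/kg

α₀ = 1 / (1 + K1/[H⁺] + K1K2/[H⁺]²) = 1 / (1 + 10^+2.02 + 10^+0.76)
   = 1 / (1 + 104.71 + 5.7544) = 1/111.47 = 0.008971
[CO2*] = α₀ × DIC = 0.008971 × 2.01 = 0.0180 mmol/kg = 18.0 μmol/kg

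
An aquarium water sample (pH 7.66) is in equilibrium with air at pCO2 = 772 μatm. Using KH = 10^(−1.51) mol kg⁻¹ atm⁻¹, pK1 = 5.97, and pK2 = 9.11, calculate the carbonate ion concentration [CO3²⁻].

[CO2*] = KH · pCO2 = 10^(−1.51) × 772×10^-6 = 2.386×10^-5 mol/kg
α₀ = 1/(1 + K1/[H⁺] + K1K2/[H⁺]²) = 1/(1 + 10^+1.69 + 10^+0.24) = 0.01934
DIC = [CO2*]/α₀ = 2.386×10^-5 / 0.01934 = 1.234 mmol/kg
[CO3²⁻] = α₂·DIC; α₂ = 0.03360, so [CO3²⁻] = 0.03360 × 1.234 = 0.0415 mmol/kg

[CO3²⁻] = 0.0415 mmol/kg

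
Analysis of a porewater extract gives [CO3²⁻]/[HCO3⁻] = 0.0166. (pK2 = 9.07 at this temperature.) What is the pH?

pH = 7.29

From K2 = [H⁺][CO3²⁻]/[HCO3⁻]:  pH = pK2 + log₁₀([CO3²⁻]/[HCO3⁻])
log₁₀(0.0166) = -1.780
pH = 9.07 + (-1.780) = 7.29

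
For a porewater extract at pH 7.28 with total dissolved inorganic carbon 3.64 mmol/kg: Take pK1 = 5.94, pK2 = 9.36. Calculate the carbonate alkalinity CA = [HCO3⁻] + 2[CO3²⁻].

CA = 3.51 mmol/kg

CA = [HCO3⁻] + 2[CO3²⁻] = (α₁ + 2α₂)·DIC
At pH 7.28: [H⁺]/K1 = 10^-1.34 = 0.045709, K2/[H⁺] = 10^-2.08 = 0.0083176
α₁ = 1/(1 + 0.045709 + 0.0083176) = 1/1.0540 = 0.9487; α₂ = α₁·K2/[H⁺] = 0.007891
α₁ + 2α₂ = 0.9645
CA = 0.9645 × 3.64 = 3.51 mmol/kg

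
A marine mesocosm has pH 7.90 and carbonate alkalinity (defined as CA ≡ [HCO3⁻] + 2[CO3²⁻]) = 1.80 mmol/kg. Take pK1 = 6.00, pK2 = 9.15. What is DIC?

CA = [HCO3⁻] + 2[CO3²⁻] = (α₁ + 2α₂)·DIC
At pH 7.90: [H⁺]/K1 = 10^-1.90 = 0.012589, K2/[H⁺] = 10^-1.25 = 0.056234
α₁ = 1/(1 + 0.012589 + 0.056234) = 1/1.0688 = 0.9356; α₂ = α₁·K2/[H⁺] = 0.05261
α₁ + 2α₂ = 1.0408
DIC = CA / (α₁ + 2α₂) = 1.80 / 1.0408 = 1.73 mmol/kg

DIC = 1.73 mmol/kg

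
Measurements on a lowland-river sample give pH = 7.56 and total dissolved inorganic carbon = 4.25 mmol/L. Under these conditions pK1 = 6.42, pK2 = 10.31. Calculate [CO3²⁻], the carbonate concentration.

α₂ = 1 / (1 + [H⁺]/K2 + [H⁺]²/(K1K2)) = 1 / (1 + 10^+2.75 + 10^+1.61)
   = 1 / (1 + 562.34 + 40.738) = 1/604.08 = 0.001655
[CO3²⁻] = α₂ × DIC = 0.001655 × 4.25 = 0.00704 mmol/L = 7.04 μmol/L

[CO3²⁻] = 7.04 μmol/L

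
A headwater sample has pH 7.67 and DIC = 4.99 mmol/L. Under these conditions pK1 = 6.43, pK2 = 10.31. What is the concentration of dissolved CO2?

[CO2*] = 0.271 mmol/L

α₀ = 1 / (1 + K1/[H⁺] + K1K2/[H⁺]²) = 1 / (1 + 10^+1.24 + 10^-1.40)
   = 1 / (1 + 17.378 + 0.039811) = 1/18.418 = 0.05430
[CO2*] = α₀ × DIC = 0.05430 × 4.99 = 0.271 mmol/L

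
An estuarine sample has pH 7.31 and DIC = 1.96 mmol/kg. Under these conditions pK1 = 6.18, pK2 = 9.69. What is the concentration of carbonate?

[CO3²⁻] = 7.58 μmol/kg

α₂ = 1 / (1 + [H⁺]/K2 + [H⁺]²/(K1K2)) = 1 / (1 + 10^+2.38 + 10^+1.25)
   = 1 / (1 + 239.88 + 17.783) = 1/258.67 = 0.003866
[CO3²⁻] = α₂ × DIC = 0.003866 × 1.96 = 0.00758 mmol/kg = 7.58 μmol/kg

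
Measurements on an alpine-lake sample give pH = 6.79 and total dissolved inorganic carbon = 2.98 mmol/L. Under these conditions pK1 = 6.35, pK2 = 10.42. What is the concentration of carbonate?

[CO3²⁻] = 0.512 μmol/L

α₂ = 1 / (1 + [H⁺]/K2 + [H⁺]²/(K1K2)) = 1 / (1 + 10^+3.63 + 10^+3.19)
   = 1 / (1 + 4265.8 + 1548.8) = 1/5815.6 = 0.0001720
[CO3²⁻] = α₂ × DIC = 0.0001720 × 2.98 = 0.000512 mmol/L = 0.512 μmol/L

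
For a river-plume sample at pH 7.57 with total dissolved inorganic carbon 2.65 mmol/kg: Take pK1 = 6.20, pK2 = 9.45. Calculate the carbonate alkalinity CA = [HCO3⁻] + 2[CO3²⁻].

CA = 2.58 mmol/kg

CA = [HCO3⁻] + 2[CO3²⁻] = (α₁ + 2α₂)·DIC
At pH 7.57: [H⁺]/K1 = 10^-1.37 = 0.042658, K2/[H⁺] = 10^-1.88 = 0.013183
α₁ = 1/(1 + 0.042658 + 0.013183) = 1/1.0558 = 0.9471; α₂ = α₁·K2/[H⁺] = 0.01249
α₁ + 2α₂ = 0.9721
CA = 0.9721 × 2.65 = 2.58 mmol/kg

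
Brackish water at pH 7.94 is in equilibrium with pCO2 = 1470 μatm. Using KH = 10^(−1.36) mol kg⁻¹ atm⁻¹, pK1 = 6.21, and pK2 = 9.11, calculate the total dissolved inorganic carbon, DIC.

[CO2*] = KH · pCO2 = 10^(−1.36) × 1470×10^-6 = 6.417×10^-5 mol/kg
α₀ = 1/(1 + K1/[H⁺] + K1K2/[H⁺]²) = 1/(1 + 10^+1.73 + 10^+0.56) = 0.01714
DIC = [CO2*]/α₀ = 6.417×10^-5 / 0.01714 = 3.74 mmol/kg

DIC = 3.74 mmol/kg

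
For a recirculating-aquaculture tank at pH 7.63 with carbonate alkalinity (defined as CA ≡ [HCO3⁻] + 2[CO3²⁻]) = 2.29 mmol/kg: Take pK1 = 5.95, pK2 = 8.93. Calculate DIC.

CA = [HCO3⁻] + 2[CO3²⁻] = (α₁ + 2α₂)·DIC
At pH 7.63: [H⁺]/K1 = 10^-1.68 = 0.020893, K2/[H⁺] = 10^-1.30 = 0.050119
α₁ = 1/(1 + 0.020893 + 0.050119) = 1/1.0710 = 0.9337; α₂ = α₁·K2/[H⁺] = 0.04680
α₁ + 2α₂ = 1.0273
DIC = CA / (α₁ + 2α₂) = 2.29 / 1.0273 = 2.23 mmol/kg

DIC = 2.23 mmol/kg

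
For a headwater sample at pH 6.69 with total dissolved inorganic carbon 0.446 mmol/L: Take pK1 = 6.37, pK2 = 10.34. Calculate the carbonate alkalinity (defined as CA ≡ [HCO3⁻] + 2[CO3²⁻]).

CA = [HCO3⁻] + 2[CO3²⁻] = (α₁ + 2α₂)·DIC
At pH 6.69: [H⁺]/K1 = 10^-0.32 = 0.47863, K2/[H⁺] = 10^-3.65 = 0.00022387
α₁ = 1/(1 + 0.47863 + 0.00022387) = 1/1.4789 = 0.6762; α₂ = α₁·K2/[H⁺] = 0.0001514
α₁ + 2α₂ = 0.6765
CA = 0.6765 × 0.446 = 0.302 mmol/L

CA = 0.302 mmol/L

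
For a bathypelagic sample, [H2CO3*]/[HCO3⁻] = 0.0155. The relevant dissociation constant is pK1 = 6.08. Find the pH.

pH = 7.89

From K1 = [H⁺][HCO3⁻]/[H2CO3*]:  pH = pK1 − log₁₀([H2CO3*]/[HCO3⁻])
log₁₀(0.0155) = -1.810
pH = 6.08 − (-1.810) = 7.89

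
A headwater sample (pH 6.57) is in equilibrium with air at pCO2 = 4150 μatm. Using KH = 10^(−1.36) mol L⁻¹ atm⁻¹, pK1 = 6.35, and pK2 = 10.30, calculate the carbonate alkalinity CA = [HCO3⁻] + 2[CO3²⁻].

[CO2*] = KH · pCO2 = 10^(−1.36) × 4150×10^-6 = 1.812×10^-4 mol/L
α₀ = 1/(1 + K1/[H⁺] + K1K2/[H⁺]²) = 1/(1 + 10^+0.22 + 10^-3.51) = 0.3760
DIC = [CO2*]/α₀ = 1.812×10^-4 / 0.3760 = 0.4819 mmol/L
CA = (α₁ + 2α₂)·DIC = (0.6239 + 2×0.0001162) × 0.4819 = 0.301 mmol/L

CA = 0.301 mmol/L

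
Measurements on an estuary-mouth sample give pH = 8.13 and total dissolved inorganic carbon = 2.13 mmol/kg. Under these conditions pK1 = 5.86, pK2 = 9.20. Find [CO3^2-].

[CO3²⁻] = 0.166 mmol/kg

α₂ = 1 / (1 + [H⁺]/K2 + [H⁺]²/(K1K2)) = 1 / (1 + 10^+1.07 + 10^-1.20)
   = 1 / (1 + 11.749 + 0.063096) = 1/12.812 = 0.07805
[CO3²⁻] = α₂ × DIC = 0.07805 × 2.13 = 0.166 mmol/kg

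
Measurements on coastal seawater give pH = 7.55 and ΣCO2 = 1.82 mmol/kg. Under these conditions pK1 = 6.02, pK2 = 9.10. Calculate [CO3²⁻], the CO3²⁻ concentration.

α₂ = 1 / (1 + [H⁺]/K2 + [H⁺]²/(K1K2)) = 1 / (1 + 10^+1.55 + 10^+0.02)
   = 1 / (1 + 35.481 + 1.0471) = 1/37.528 = 0.02665
[CO3²⁻] = α₂ × DIC = 0.02665 × 1.82 = 0.0485 mmol/kg

[CO3²⁻] = 0.0485 mmol/kg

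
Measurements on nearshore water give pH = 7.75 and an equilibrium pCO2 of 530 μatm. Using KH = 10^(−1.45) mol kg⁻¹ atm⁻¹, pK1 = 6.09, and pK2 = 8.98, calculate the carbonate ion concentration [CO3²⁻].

[CO3²⁻] = 0.0506 mmol/kg

[CO2*] = KH · pCO2 = 10^(−1.45) × 530×10^-6 = 1.881×10^-5 mol/kg
α₀ = 1/(1 + K1/[H⁺] + K1K2/[H⁺]²) = 1/(1 + 10^+1.66 + 10^+0.43) = 0.02024
DIC = [CO2*]/α₀ = 1.881×10^-5 / 0.02024 = 0.9290 mmol/kg
[CO3²⁻] = α₂·DIC; α₂ = 0.05448, so [CO3²⁻] = 0.05448 × 0.9290 = 0.0506 mmol/kg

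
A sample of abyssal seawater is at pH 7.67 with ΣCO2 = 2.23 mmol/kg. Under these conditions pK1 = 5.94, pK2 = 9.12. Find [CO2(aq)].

α₀ = 1 / (1 + K1/[H⁺] + K1K2/[H⁺]²) = 1 / (1 + 10^+1.73 + 10^+0.28)
   = 1 / (1 + 53.703 + 1.9055) = 1/56.609 = 0.01767
[CO2*] = α₀ × DIC = 0.01767 × 2.23 = 0.0394 mmol/kg

[CO2*] = 0.0394 mmol/kg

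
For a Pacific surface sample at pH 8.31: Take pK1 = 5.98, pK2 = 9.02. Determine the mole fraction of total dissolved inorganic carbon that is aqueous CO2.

α₀ = 1 / (1 + K1/[H⁺] + K1K2/[H⁺]²) = 1 / (1 + 10^+2.33 + 10^+1.62)
   = 1 / (1 + 213.80 + 41.687) = 1/256.48 = 0.003899

α₀ = 0.00390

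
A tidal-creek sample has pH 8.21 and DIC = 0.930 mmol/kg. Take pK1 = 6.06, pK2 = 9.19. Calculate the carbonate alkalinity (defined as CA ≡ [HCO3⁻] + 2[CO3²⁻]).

CA = 1.01 mmol/kg

CA = [HCO3⁻] + 2[CO3²⁻] = (α₁ + 2α₂)·DIC
At pH 8.21: [H⁺]/K1 = 10^-2.15 = 0.0070795, K2/[H⁺] = 10^-0.98 = 0.10471
α₁ = 1/(1 + 0.0070795 + 0.10471) = 1/1.1118 = 0.8994; α₂ = α₁·K2/[H⁺] = 0.09418
α₁ + 2α₂ = 1.0878
CA = 1.0878 × 0.930 = 1.01 mmol/kg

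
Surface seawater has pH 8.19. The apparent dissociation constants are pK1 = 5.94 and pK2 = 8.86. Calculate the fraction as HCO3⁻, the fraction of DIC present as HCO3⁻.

α₁ = 0.820

α₁ = 1 / (1 + [H⁺]/K1 + K2/[H⁺]) = 1 / (1 + 10^-2.25 + 10^-0.67)
   = 1 / (1 + 0.0056234 + 0.21380) = 1/1.2194 = 0.8201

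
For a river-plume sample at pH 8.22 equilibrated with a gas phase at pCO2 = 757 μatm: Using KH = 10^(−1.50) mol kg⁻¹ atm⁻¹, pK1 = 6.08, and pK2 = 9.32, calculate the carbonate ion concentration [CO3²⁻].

[CO2*] = KH · pCO2 = 10^(−1.50) × 757×10^-6 = 2.394×10^-5 mol/kg
α₀ = 1/(1 + K1/[H⁺] + K1K2/[H⁺]²) = 1/(1 + 10^+2.14 + 10^+1.04) = 0.006667
DIC = [CO2*]/α₀ = 2.394×10^-5 / 0.006667 = 3.591 mmol/kg
[CO3²⁻] = α₂·DIC; α₂ = 0.07310, so [CO3²⁻] = 0.07310 × 3.591 = 0.262 mmol/kg

[CO3²⁻] = 0.262 mmol/kg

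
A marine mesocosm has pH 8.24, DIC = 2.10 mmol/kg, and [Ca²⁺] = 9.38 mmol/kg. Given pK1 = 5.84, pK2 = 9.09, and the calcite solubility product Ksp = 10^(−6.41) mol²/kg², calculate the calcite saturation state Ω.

α₂ = 1 / (1 + [H⁺]/K2 + [H⁺]²/(K1K2)) = 1 / (1 + 10^+0.85 + 10^-1.55)
   = 1 / (1 + 7.0795 + 0.028184) = 1/8.1076 = 0.1233
[CO3²⁻] = α₂ × DIC = 0.1233 × 2.10 = 0.2590 mmol/kg
Ksp = 10^(−6.41) = 3.890×10^-7
Ω = [Ca²⁺][CO3²⁻]/Ksp = (9.38×10^-3)(2.590×10^-4) / 3.890×10^-7 = 6.24

Ω = 6.24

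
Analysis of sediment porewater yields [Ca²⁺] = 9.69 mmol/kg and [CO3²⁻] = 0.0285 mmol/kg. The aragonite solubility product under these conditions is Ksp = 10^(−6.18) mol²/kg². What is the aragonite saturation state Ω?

Ω = 0.418

Ksp = 10^(−6.18) = 6.607×10^-7
Ω = [Ca²⁺][CO3²⁻]/Ksp = (9.69×10^-3)(0.0285×10^-3) / 6.607×10^-7 = 0.418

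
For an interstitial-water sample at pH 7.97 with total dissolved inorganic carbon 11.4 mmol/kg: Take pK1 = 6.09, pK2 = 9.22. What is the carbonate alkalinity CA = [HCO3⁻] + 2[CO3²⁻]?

CA = 11.9 mmol/kg

CA = [HCO3⁻] + 2[CO3²⁻] = (α₁ + 2α₂)·DIC
At pH 7.97: [H⁺]/K1 = 10^-1.88 = 0.013183, K2/[H⁺] = 10^-1.25 = 0.056234
α₁ = 1/(1 + 0.013183 + 0.056234) = 1/1.0694 = 0.9351; α₂ = α₁·K2/[H⁺] = 0.05258
α₁ + 2α₂ = 1.0403
CA = 1.0403 × 11.4 = 11.9 mmol/kg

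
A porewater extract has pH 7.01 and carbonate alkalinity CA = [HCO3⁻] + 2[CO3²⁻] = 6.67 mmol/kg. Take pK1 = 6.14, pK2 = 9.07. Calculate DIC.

DIC = 7.50 mmol/kg

CA = [HCO3⁻] + 2[CO3²⁻] = (α₁ + 2α₂)·DIC
At pH 7.01: [H⁺]/K1 = 10^-0.87 = 0.13490, K2/[H⁺] = 10^-2.06 = 0.0087096
α₁ = 1/(1 + 0.13490 + 0.0087096) = 1/1.1436 = 0.8744; α₂ = α₁·K2/[H⁺] = 0.007616
α₁ + 2α₂ = 0.8897
DIC = CA / (α₁ + 2α₂) = 6.67 / 0.8897 = 7.50 mmol/kg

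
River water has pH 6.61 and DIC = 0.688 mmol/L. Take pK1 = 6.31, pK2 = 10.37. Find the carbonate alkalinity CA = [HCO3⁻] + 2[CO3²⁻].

CA = 0.458 mmol/L

CA = [HCO3⁻] + 2[CO3²⁻] = (α₁ + 2α₂)·DIC
At pH 6.61: [H⁺]/K1 = 10^-0.30 = 0.50119, K2/[H⁺] = 10^-3.76 = 0.00017378
α₁ = 1/(1 + 0.50119 + 0.00017378) = 1/1.5014 = 0.6661; α₂ = α₁·K2/[H⁺] = 0.0001157
α₁ + 2α₂ = 0.6663
CA = 0.6663 × 0.688 = 0.458 mmol/L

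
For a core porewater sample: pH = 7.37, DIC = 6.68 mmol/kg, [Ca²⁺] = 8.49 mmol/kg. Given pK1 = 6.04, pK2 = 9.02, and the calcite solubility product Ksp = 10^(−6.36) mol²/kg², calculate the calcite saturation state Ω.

Ω = 2.72

α₂ = 1 / (1 + [H⁺]/K2 + [H⁺]²/(K1K2)) = 1 / (1 + 10^+1.65 + 10^+0.32)
   = 1 / (1 + 44.668 + 2.0893) = 1/47.758 = 0.02094
[CO3²⁻] = α₂ × DIC = 0.02094 × 6.68 = 0.1399 mmol/kg
Ksp = 10^(−6.36) = 4.365×10^-7
Ω = [Ca²⁺][CO3²⁻]/Ksp = (8.49×10^-3)(1.399×10^-4) / 4.365×10^-7 = 2.72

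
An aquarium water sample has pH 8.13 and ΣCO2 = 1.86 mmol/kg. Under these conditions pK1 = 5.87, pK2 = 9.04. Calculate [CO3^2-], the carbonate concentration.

α₂ = 1 / (1 + [H⁺]/K2 + [H⁺]²/(K1K2)) = 1 / (1 + 10^+0.91 + 10^-1.35)
   = 1 / (1 + 8.1283 + 0.044668) = 1/9.1730 = 0.1090
[CO3²⁻] = α₂ × DIC = 0.1090 × 1.86 = 0.203 mmol/kg

[CO3²⁻] = 0.203 mmol/kg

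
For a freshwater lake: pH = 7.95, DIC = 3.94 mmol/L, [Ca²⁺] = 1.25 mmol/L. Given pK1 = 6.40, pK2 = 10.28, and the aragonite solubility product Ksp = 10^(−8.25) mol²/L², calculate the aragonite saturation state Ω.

α₂ = 1 / (1 + [H⁺]/K2 + [H⁺]²/(K1K2)) = 1 / (1 + 10^+2.33 + 10^+0.78)
   = 1 / (1 + 213.80 + 6.0256) = 1/220.82 = 0.004529
[CO3²⁻] = α₂ × DIC = 0.004529 × 3.94 = 0.01784 mmol/L = 17.84 μmol/L
Ksp = 10^(−8.25) = 5.623×10^-9
Ω = [Ca²⁺][CO3²⁻]/Ksp = (1.25×10^-3)(1.784×10^-5) / 5.623×10^-9 = 3.97

Ω = 3.97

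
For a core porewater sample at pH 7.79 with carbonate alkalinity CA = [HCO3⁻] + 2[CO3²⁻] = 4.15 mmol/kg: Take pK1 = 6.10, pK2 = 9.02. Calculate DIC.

DIC = 4.01 mmol/kg

CA = [HCO3⁻] + 2[CO3²⁻] = (α₁ + 2α₂)·DIC
At pH 7.79: [H⁺]/K1 = 10^-1.69 = 0.020417, K2/[H⁺] = 10^-1.23 = 0.058884
α₁ = 1/(1 + 0.020417 + 0.058884) = 1/1.0793 = 0.9265; α₂ = α₁·K2/[H⁺] = 0.05456
α₁ + 2α₂ = 1.0356
DIC = CA / (α₁ + 2α₂) = 4.15 / 1.0356 = 4.01 mmol/kg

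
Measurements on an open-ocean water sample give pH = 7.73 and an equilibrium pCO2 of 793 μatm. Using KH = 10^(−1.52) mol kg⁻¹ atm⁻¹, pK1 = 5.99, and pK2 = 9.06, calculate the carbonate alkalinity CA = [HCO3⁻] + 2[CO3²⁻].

[CO2*] = KH · pCO2 = 10^(−1.52) × 793×10^-6 = 2.395×10^-5 mol/kg
α₀ = 1/(1 + K1/[H⁺] + K1K2/[H⁺]²) = 1/(1 + 10^+1.74 + 10^+0.41) = 0.01709
DIC = [CO2*]/α₀ = 2.395×10^-5 / 0.01709 = 1.402 mmol/kg
CA = (α₁ + 2α₂)·DIC = (0.9390 + 2×0.04392) × 1.402 = 1.44 mmol/kg

CA = 1.44 mmol/kg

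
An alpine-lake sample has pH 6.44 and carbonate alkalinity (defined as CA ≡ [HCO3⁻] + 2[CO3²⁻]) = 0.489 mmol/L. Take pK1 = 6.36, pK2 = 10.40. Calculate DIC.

CA = [HCO3⁻] + 2[CO3²⁻] = (α₁ + 2α₂)·DIC
At pH 6.44: [H⁺]/K1 = 10^-0.08 = 0.83176, K2/[H⁺] = 10^-3.96 = 0.00010965
α₁ = 1/(1 + 0.83176 + 0.00010965) = 1/1.8319 = 0.5459; α₂ = α₁·K2/[H⁺] = 5.986×10^-5
α₁ + 2α₂ = 0.5460
DIC = CA / (α₁ + 2α₂) = 0.489 / 0.5460 = 0.896 mmol/L

DIC = 0.896 mmol/L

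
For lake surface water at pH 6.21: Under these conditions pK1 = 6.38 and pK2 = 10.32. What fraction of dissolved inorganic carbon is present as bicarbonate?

α₁ = 0.403

α₁ = 1 / (1 + [H⁺]/K1 + K2/[H⁺]) = 1 / (1 + 10^+0.17 + 10^-4.11)
   = 1 / (1 + 1.4791 + 7.7625×10^-5) = 1/2.4792 = 0.4034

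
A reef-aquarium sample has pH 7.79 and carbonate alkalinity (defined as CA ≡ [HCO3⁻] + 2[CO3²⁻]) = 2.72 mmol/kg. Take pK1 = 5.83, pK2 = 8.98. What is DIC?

DIC = 2.59 mmol/kg

CA = [HCO3⁻] + 2[CO3²⁻] = (α₁ + 2α₂)·DIC
At pH 7.79: [H⁺]/K1 = 10^-1.96 = 0.010965, K2/[H⁺] = 10^-1.19 = 0.064565
α₁ = 1/(1 + 0.010965 + 0.064565) = 1/1.0755 = 0.9298; α₂ = α₁·K2/[H⁺] = 0.06003
α₁ + 2α₂ = 1.0498
DIC = CA / (α₁ + 2α₂) = 2.72 / 1.0498 = 2.59 mmol/kg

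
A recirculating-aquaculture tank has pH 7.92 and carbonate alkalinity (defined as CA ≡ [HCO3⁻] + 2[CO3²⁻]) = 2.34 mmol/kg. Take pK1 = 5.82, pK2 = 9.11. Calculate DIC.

DIC = 2.22 mmol/kg

CA = [HCO3⁻] + 2[CO3²⁻] = (α₁ + 2α₂)·DIC
At pH 7.92: [H⁺]/K1 = 10^-2.10 = 0.0079433, K2/[H⁺] = 10^-1.19 = 0.064565
α₁ = 1/(1 + 0.0079433 + 0.064565) = 1/1.0725 = 0.9324; α₂ = α₁·K2/[H⁺] = 0.06020
α₁ + 2α₂ = 1.0528
DIC = CA / (α₁ + 2α₂) = 2.34 / 1.0528 = 2.22 mmol/kg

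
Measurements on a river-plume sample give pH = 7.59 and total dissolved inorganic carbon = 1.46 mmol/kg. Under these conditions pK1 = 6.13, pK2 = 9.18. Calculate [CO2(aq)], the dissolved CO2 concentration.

α₀ = 1 / (1 + K1/[H⁺] + K1K2/[H⁺]²) = 1 / (1 + 10^+1.46 + 10^-0.13)
   = 1 / (1 + 28.840 + 0.74131) = 1/30.582 = 0.03270
[CO2*] = α₀ × DIC = 0.03270 × 1.46 = 0.0477 mmol/kg

[CO2*] = 0.0477 mmol/kg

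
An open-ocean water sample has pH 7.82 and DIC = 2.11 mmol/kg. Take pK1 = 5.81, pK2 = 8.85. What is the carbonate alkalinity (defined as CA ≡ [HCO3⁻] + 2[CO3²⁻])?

CA = [HCO3⁻] + 2[CO3²⁻] = (α₁ + 2α₂)·DIC
At pH 7.82: [H⁺]/K1 = 10^-2.01 = 0.0097724, K2/[H⁺] = 10^-1.03 = 0.093325
α₁ = 1/(1 + 0.0097724 + 0.093325) = 1/1.1031 = 0.9065; α₂ = α₁·K2/[H⁺] = 0.08460
α₁ + 2α₂ = 1.0757
CA = 1.0757 × 2.11 = 2.27 mmol/kg

CA = 2.27 mmol/kg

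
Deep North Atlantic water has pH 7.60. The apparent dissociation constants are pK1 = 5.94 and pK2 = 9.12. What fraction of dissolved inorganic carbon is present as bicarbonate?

α₁ = 0.951

α₁ = 1 / (1 + [H⁺]/K1 + K2/[H⁺]) = 1 / (1 + 10^-1.66 + 10^-1.52)
   = 1 / (1 + 0.021878 + 0.030200) = 1/1.0521 = 0.9505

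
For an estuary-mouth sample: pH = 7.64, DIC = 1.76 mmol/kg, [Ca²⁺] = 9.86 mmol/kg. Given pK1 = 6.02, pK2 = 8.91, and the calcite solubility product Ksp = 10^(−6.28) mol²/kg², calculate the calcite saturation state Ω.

Ω = 1.65

α₂ = 1 / (1 + [H⁺]/K2 + [H⁺]²/(K1K2)) = 1 / (1 + 10^+1.27 + 10^-0.35)
   = 1 / (1 + 18.621 + 0.44668) = 1/20.068 = 0.04983
[CO3²⁻] = α₂ × DIC = 0.04983 × 1.76 = 0.08770 mmol/kg
Ksp = 10^(−6.28) = 5.248×10^-7
Ω = [Ca²⁺][CO3²⁻]/Ksp = (9.86×10^-3)(8.770×10^-5) / 5.248×10^-7 = 1.65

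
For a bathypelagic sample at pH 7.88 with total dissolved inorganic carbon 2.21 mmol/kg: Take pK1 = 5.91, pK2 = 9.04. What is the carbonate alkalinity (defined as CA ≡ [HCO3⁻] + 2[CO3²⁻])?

CA = [HCO3⁻] + 2[CO3²⁻] = (α₁ + 2α₂)·DIC
At pH 7.88: [H⁺]/K1 = 10^-1.97 = 0.010715, K2/[H⁺] = 10^-1.16 = 0.069183
α₁ = 1/(1 + 0.010715 + 0.069183) = 1/1.0799 = 0.9260; α₂ = α₁·K2/[H⁺] = 0.06406
α₁ + 2α₂ = 1.0541
CA = 1.0541 × 2.21 = 2.33 mmol/kg

CA = 2.33 mmol/kg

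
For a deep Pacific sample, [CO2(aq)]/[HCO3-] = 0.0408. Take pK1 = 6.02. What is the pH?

From K1 = [H⁺][HCO3-]/[CO2(aq)]:  pH = pK1 − log₁₀([CO2(aq)]/[HCO3-])
log₁₀(0.0408) = -1.389
pH = 6.02 − (-1.389) = 7.41

pH = 7.41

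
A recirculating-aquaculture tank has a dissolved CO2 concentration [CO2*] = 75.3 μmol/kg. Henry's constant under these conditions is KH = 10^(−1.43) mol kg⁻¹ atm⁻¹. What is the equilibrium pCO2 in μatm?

KH = 10^(−1.43) = 3.715×10^-2 mol kg⁻¹ atm⁻¹
pCO2 = [CO2*]/KH = 75.3×10^-6 / 3.715×10^-2 = 2.03×10^-3 atm = 2030 μatm

pCO2 = 2030 μatm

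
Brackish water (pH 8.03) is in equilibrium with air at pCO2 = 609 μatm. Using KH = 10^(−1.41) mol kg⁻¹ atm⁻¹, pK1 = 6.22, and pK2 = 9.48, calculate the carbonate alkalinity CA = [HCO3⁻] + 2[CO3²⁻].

[CO2*] = KH · pCO2 = 10^(−1.41) × 609×10^-6 = 2.369×10^-5 mol/kg
α₀ = 1/(1 + K1/[H⁺] + K1K2/[H⁺]²) = 1/(1 + 10^+1.81 + 10^+0.36) = 0.01474
DIC = [CO2*]/α₀ = 2.369×10^-5 / 0.01474 = 1.608 mmol/kg
CA = (α₁ + 2α₂)·DIC = (0.9515 + 2×0.03376) × 1.608 = 1.64 mmol/kg

CA = 1.64 mmol/kg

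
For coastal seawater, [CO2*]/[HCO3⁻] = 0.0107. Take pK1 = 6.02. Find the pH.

pH = 7.99

From K1 = [H⁺][HCO3⁻]/[CO2*]:  pH = pK1 − log₁₀([CO2*]/[HCO3⁻])
log₁₀(0.0107) = -1.971
pH = 6.02 − (-1.971) = 7.99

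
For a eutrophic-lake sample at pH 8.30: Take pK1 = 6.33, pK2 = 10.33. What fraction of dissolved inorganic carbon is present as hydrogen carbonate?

α₁ = 1 / (1 + [H⁺]/K1 + K2/[H⁺]) = 1 / (1 + 10^-1.97 + 10^-2.03)
   = 1 / (1 + 0.010715 + 0.0093325) = 1/1.0200 = 0.9803

α₁ = 0.980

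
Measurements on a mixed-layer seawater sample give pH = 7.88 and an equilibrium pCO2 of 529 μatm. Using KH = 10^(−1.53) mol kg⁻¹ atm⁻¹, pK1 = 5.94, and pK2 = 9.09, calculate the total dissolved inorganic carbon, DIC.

[CO2*] = KH · pCO2 = 10^(−1.53) × 529×10^-6 = 1.561×10^-5 mol/kg
α₀ = 1/(1 + K1/[H⁺] + K1K2/[H⁺]²) = 1/(1 + 10^+1.94 + 10^+0.73) = 0.01070
DIC = [CO2*]/α₀ = 1.561×10^-5 / 0.01070 = 1.46 mmol/kg

DIC = 1.46 mmol/kg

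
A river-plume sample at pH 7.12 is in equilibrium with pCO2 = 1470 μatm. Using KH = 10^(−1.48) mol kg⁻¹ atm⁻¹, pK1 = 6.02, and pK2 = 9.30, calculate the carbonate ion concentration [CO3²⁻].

[CO2*] = KH · pCO2 = 10^(−1.48) × 1470×10^-6 = 4.868×10^-5 mol/kg
α₀ = 1/(1 + K1/[H⁺] + K1K2/[H⁺]²) = 1/(1 + 10^+1.10 + 10^-1.08) = 0.07314
DIC = [CO2*]/α₀ = 4.868×10^-5 / 0.07314 = 0.6655 mmol/kg
[CO3²⁻] = α₂·DIC; α₂ = 0.006084, so [CO3²⁻] = 0.006084 × 0.6655 = 0.00405 mmol/kg = 4.05 μmol/kg

[CO3²⁻] = 4.05 μmol/kg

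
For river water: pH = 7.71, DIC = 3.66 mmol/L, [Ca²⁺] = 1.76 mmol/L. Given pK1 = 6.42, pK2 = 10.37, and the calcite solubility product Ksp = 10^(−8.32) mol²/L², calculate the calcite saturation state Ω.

α₂ = 1 / (1 + [H⁺]/K2 + [H⁺]²/(K1K2)) = 1 / (1 + 10^+2.66 + 10^+1.37)
   = 1 / (1 + 457.09 + 23.442) = 1/481.53 = 0.002077
[CO3²⁻] = α₂ × DIC = 0.002077 × 3.66 = 0.007601 mmol/L = 7.601 μmol/L
Ksp = 10^(−8.32) = 4.786×10^-9
Ω = [Ca²⁺][CO3²⁻]/Ksp = (1.76×10^-3)(7.601×10^-6) / 4.786×10^-9 = 2.79

Ω = 2.79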